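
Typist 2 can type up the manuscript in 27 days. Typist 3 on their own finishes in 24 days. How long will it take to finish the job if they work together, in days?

216/17 days

With two workers the combined time is the product over the sum: 27·24/(27+24) = 648/51 = 216/17 days.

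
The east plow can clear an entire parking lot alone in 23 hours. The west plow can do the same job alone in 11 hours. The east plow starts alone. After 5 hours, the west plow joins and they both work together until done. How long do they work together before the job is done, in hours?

In the first 5 hours the east plow alone does 5/23 of the job, leaving 18/23.
Once everyone is working, combined rate: 1/23 + 1/11 = (11 + 23)/253 = 34/253 per hour.
Remaining 18/23 at 34/253 per hour takes 99/17 hours.

99/17 hours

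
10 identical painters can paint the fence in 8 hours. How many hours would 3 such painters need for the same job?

Total work is 10·8 = 80 painter-hours.
With 3 painters: 80/3 hours.

80/3 hours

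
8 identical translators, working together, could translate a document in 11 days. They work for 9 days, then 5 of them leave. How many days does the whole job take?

One translator does 1/88 of the job per day.
After 9 days with 8 translators, 9/11 is done (2/11 left).
With 3 translators the rate is 3/88, so the rest takes 2/11 ÷ 3/88 = 16/3 days.
Total = 9 + 16/3 = 43/3 days.

43/3 days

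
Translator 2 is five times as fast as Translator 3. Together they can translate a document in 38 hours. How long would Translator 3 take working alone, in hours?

228 hours

Let Translator 3's rate be r; then Translator 2's rate is 5r, so together (5 + 1)r = 6r = 1/38.
Thus r = 1/228 per hour.
Translator 3 alone: 228 hours; Translator 2 alone: 228/5 hours.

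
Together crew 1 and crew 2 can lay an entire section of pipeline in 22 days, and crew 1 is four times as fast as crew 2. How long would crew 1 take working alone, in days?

Let crew 2's rate be r; then crew 1's rate is 4r, so together (4 + 1)r = 5r = 1/22.
Thus r = 1/110 per day.
Crew 2 alone: 110 days; crew 1 alone: 55/2 days.

55/2 days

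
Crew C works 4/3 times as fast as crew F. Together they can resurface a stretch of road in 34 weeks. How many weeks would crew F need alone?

Let crew F's rate be r; then crew C's rate is (4/3)r, so together (4/3 + 1)r = (7/3)r = 1/34.
Thus r = 3/238 per week.
Crew F alone: 238/3 weeks; crew C alone: 119/2 weeks.

238/3 weeks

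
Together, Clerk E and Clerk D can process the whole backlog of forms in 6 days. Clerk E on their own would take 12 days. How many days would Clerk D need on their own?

12 days

Combined rate is 1/6 per day.
Known contribution: 1/12 per day.
So Clerk D's rate is 1/6 − 1/12 = 1/12, meaning 12 days alone.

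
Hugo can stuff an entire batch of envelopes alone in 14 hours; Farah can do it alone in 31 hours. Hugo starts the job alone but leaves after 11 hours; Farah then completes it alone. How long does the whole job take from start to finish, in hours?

In 11 hours Hugo does 11/14 of the job, leaving 3/14.
Farah works at 1/31 per hour, so finishing takes 3/14 ÷ 1/31 = 93/14 hours.
Total time = 11 + 93/14 = 247/14 hours.

247/14 hours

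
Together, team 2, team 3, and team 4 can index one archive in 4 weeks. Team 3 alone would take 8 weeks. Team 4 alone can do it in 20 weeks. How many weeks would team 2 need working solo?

40/3 weeks

Combined rate is 1/4 per week.
Known contribution: 1/8 + 1/20 = (5 + 2)/40 = 7/40 per week.
So team 2's rate is 1/4 − 7/40 = 3/40, meaning 40/3 weeks alone.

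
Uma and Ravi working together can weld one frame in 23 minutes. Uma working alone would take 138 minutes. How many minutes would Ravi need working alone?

138/5 minutes

Combined rate is 1/23 per minute.
Known contribution: 1/138 per minute.
So Ravi's rate is 1/23 − 1/138 = 5/138, meaning 138/5 minutes alone.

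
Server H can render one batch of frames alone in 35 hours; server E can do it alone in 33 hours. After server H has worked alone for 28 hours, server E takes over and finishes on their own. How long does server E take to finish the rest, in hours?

33/5 hours

In 28 hours server H does 28/35 = 4/5 of the job, leaving 1/5.
Server E works at 1/33 per hour, so finishing takes 1/5 ÷ 1/33 = 33/5 hours.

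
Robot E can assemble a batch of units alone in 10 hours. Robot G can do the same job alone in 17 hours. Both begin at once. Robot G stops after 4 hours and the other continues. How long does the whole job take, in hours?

In the first 4 hours the combined rate is 27/170, so 54/85 of the job is done, leaving 31/85.
After robot G leaves the rate is 1/10 per hour; the remaining 31/85 takes 62/17 hours.
Total = 4 + 62/17 = 130/17 hours.

130/17 hours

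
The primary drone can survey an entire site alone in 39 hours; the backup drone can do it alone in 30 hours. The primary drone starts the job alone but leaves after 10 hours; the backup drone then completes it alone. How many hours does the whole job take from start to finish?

420/13 hours

In 10 hours the primary drone does 10/39 of the job, leaving 29/39.
The backup drone works at 1/30 per hour, so finishing takes 29/39 ÷ 1/30 = 290/13 hours.
Total time = 10 + 290/13 = 420/13 hours.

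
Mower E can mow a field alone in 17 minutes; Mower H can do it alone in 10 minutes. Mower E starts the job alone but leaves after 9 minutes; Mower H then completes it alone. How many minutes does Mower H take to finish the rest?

80/17 minutes

In 9 minutes Mower E does 9/17 of the job, leaving 8/17.
Mower H works at 1/10 per minute, so finishing takes 8/17 ÷ 1/10 = 80/17 minutes.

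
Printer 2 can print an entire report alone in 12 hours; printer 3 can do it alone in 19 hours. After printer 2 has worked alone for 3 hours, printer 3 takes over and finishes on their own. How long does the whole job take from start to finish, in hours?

69/4 hours

In 3 hours printer 2 does 3/12 = 1/4 of the job, leaving 3/4.
Printer 3 works at 1/19 per hour, so finishing takes 3/4 ÷ 1/19 = 57/4 hours.
Total time = 3 + 57/4 = 69/4 hours.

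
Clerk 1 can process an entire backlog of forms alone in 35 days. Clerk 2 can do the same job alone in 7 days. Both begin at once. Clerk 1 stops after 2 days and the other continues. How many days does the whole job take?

In the first 2 days the combined rate is 6/35, so 12/35 of the job is done, leaving 23/35.
After clerk 1 leaves the rate is 1/7 per day; the remaining 23/35 takes 23/5 days.
Total = 2 + 23/5 = 33/5 days.

33/5 days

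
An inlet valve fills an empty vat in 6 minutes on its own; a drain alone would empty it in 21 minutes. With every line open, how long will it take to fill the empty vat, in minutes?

Net rate = 1/6 − 1/21 = (7 − 2)/42 = 5/42 per minute.
Filling time = 1 ÷ (5/42) = 42/5 minutes.

42/5 minutes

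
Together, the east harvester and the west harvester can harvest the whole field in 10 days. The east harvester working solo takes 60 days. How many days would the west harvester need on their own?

12 days

Combined rate is 1/10 per day.
Known contribution: 1/60 per day.
So the west harvester's rate is 1/10 − 1/60 = 1/12, meaning 12 days alone.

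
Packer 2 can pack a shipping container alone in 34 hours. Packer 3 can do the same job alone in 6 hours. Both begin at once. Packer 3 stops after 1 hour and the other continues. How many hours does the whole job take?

85/3 hours

In the first 1 hour the combined rate is 10/51, so 10/51 of the job is done, leaving 41/51.
After Packer 3 leaves the rate is 1/34 per hour; the remaining 41/51 takes 82/3 hours.
Total = 1 + 82/3 = 85/3 hours.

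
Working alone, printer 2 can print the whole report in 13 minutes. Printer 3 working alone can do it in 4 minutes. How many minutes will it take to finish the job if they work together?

With two workers the combined time is the product over the sum: 13·4/(13+4) = 52/17 minutes.

52/17 minutes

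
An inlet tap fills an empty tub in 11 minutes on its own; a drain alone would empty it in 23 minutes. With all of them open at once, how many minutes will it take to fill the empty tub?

253/12 minutes

Net rate = 1/11 − 1/23 = (23 − 11)/253 = 12/253 per minute.
Filling time = 1 ÷ (12/253) = 253/12 minutes.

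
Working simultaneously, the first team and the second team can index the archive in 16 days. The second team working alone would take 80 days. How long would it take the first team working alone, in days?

20 days

Combined rate is 1/16 per day.
Known contribution: 1/80 per day.
So the first team's rate is 1/16 − 1/80 = 1/20, meaning 20 days alone.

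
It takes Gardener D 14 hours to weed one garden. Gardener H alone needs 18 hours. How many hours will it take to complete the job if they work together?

63/8 hours

Combined rate: 1/14 + 1/18 = (9 + 7)/126 = 16/126 = 8/63 per hour.
Time = 1 ÷ (8/63) = 63/8 hours.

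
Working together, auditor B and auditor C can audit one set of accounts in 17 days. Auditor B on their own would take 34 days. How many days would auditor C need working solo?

Combined rate is 1/17 per day.
Known contribution: 1/34 per day.
So auditor C's rate is 1/17 − 1/34 = 1/34, meaning 34 days alone.

34 days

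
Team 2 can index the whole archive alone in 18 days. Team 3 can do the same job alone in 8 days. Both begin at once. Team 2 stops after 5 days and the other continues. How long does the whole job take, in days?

52/9 days

In the first 5 days the combined rate is 13/72, so 65/72 of the job is done, leaving 7/72.
After Team 2 leaves the rate is 1/8 per day; the remaining 7/72 takes 7/9 days.
Total = 5 + 7/9 = 52/9 days.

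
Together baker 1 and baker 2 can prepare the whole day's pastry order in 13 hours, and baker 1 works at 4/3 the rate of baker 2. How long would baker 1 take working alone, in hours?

91/4 hours

Let baker 2's rate be r; then baker 1's rate is (4/3)r, so together (4/3 + 1)r = (7/3)r = 1/13.
Thus r = 3/91 per hour.
Baker 2 alone: 91/3 hours; baker 1 alone: 91/4 hours.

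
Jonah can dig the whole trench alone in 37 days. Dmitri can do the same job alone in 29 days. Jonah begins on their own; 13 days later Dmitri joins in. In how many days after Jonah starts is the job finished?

259/11 days

In the first 13 days Jonah alone does 13/37 of the job, leaving 24/37.
Once everyone is working, combined rate: 1/37 + 1/29 = (29 + 37)/1073 = 66/1073 per day.
Remaining 24/37 at 66/1073 per day takes 116/11 days.
Total from the start = 13 + 116/11 = 259/11 days.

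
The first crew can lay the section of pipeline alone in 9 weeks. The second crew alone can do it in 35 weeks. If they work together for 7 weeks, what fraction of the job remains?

Combined rate: 1/9 + 1/35 = (35 + 9)/315 = 44/315 per week.
In 7 weeks they complete 7·44/315 = 44/45 of the job.
So 1/45 remains.

1/45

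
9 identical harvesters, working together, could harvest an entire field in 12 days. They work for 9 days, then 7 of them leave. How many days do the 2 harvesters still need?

27/2 days

One harvester does 1/108 of the job per day.
After 9 days with 9 harvesters, 3/4 is done (1/4 left).
With 2 harvesters the rate is 2/108 = 1/54, so the rest takes 1/4 ÷ 1/54 = 27/2 days.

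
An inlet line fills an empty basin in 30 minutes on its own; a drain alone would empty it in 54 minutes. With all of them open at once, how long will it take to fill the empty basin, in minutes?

135/2 minutes

Net rate = 1/30 − 1/54 = (9 − 5)/270 = 4/270 = 2/135 per minute.
Filling time = 1 ÷ (2/135) = 135/2 minutes.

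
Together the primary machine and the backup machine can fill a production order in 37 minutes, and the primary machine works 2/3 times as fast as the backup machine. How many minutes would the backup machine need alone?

Let the backup machine's rate be r; then the primary machine's rate is (2/3)r, so together (2/3 + 1)r = (5/3)r = 1/37.
Thus r = 3/185 per minute.
The backup machine alone: 185/3 minutes; the primary machine alone: 185/2 minutes.

185/3 minutes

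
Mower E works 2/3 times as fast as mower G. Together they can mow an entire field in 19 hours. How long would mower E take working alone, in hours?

Let mower G's rate be r; then mower E's rate is (2/3)r, so together (2/3 + 1)r = (5/3)r = 1/19.
Thus r = 3/95 per hour.
Mower G alone: 95/3 hours; mower E alone: 95/2 hours.

95/2 hours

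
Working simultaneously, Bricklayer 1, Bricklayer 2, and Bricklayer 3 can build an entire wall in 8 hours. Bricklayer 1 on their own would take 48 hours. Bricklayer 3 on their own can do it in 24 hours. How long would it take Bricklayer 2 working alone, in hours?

Combined rate is 1/8 per hour.
Known contribution: 1/48 + 1/24 = (1 + 2)/48 = 3/48 = 1/16 per hour.
So Bricklayer 2's rate is 1/8 − 1/16 = 1/16, meaning 16 hours alone.

16 hours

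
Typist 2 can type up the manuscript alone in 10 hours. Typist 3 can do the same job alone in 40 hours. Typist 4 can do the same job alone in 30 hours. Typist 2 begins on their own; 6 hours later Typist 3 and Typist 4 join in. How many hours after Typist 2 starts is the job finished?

162/19 hours

In the first 6 hours Typist 2 alone does 6/10 = 3/5 of the job, leaving 2/5.
Once everyone is working, combined rate: 1/10 + 1/40 + 1/30 = (12 + 3 + 4)/120 = 19/120 per hour.
Remaining 2/5 at 19/120 per hour takes 48/19 hours.
Total from the start = 6 + 48/19 = 162/19 hours.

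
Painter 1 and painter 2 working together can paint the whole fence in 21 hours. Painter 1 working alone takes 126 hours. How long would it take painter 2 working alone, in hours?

126/5 hours

Combined rate is 1/21 per hour.
Known contribution: 1/126 per hour.
So painter 2's rate is 1/21 − 1/126 = 5/126, meaning 126/5 hours alone.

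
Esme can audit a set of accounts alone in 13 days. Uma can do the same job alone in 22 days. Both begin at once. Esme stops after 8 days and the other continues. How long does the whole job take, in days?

110/13 days

In the first 8 days the combined rate is 35/286, so 140/143 of the job is done, leaving 3/143.
After Esme leaves the rate is 1/22 per day; the remaining 3/143 takes 6/13 days.
Total = 8 + 6/13 = 110/13 days.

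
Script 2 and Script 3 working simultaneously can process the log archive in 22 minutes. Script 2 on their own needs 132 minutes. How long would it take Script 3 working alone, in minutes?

132/5 minutes

Combined rate is 1/22 per minute.
Known contribution: 1/132 per minute.
So Script 3's rate is 1/22 − 1/132 = 5/132, meaning 132/5 minutes alone.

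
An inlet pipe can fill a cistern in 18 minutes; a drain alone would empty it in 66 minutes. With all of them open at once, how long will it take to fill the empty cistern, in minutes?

99/4 minutes

Net rate = 1/18 − 1/66 = (11 − 3)/198 = 8/198 = 4/99 per minute.
Filling time = 1 ÷ (4/99) = 99/4 minutes.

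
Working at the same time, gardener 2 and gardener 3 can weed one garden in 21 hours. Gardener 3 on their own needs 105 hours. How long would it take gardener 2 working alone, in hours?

Combined rate is 1/21 per hour.
Known contribution: 1/105 per hour.
So gardener 2's rate is 1/21 − 1/105 = 4/105, meaning 105/4 hours alone.

105/4 hours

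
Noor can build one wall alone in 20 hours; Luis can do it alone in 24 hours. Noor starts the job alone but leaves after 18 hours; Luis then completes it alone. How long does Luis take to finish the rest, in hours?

In 18 hours Noor does 18/20 = 9/10 of the job, leaving 1/10.
Luis works at 1/24 per hour, so finishing takes 1/10 ÷ 1/24 = 12/5 hours.

12/5 hours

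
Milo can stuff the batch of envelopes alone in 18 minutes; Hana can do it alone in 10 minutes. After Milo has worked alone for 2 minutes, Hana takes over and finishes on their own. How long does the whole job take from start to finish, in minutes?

98/9 minutes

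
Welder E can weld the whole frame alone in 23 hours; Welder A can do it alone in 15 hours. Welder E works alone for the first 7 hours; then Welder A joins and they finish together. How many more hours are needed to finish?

In 7 hours Welder E does 7/23 of the job, leaving 16/23.
Welder E and Welder A together work at 38/345 per hour, so finishing takes 16/23 ÷ 38/345 = 120/19 hours.

120/19 hours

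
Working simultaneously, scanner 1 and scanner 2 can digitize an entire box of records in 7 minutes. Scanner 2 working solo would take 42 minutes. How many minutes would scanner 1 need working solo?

42/5 minutes

Combined rate is 1/7 per minute.
Known contribution: 1/42 per minute.
So scanner 1's rate is 1/7 − 1/42 = 5/42, meaning 42/5 minutes alone.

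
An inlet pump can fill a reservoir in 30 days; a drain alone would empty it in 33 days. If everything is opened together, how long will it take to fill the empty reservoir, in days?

Net rate = 1/30 − 1/33 = (11 − 10)/330 = 1/330 per day.
Filling time = 1 ÷ (1/330) = 330 days.

330 days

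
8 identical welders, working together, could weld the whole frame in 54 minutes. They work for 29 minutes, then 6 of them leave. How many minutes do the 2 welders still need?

100 minutes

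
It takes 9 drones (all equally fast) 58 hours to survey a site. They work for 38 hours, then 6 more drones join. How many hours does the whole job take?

One drone does 1/522 of the job per hour.
After 38 hours with 9 drones, 19/29 is done (10/29 left).
With 15 drones the rate is 15/522 = 5/174, so the rest takes 10/29 ÷ 5/174 = 12 hours.
Total = 38 + 12 = 50 hours.

50 hours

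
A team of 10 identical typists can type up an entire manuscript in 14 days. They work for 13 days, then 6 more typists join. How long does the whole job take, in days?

109/8 days

One typist does 1/140 of the job per day.
After 13 days with 10 typists, 13/14 is done (1/14 left).
With 16 typists the rate is 16/140 = 4/35, so the rest takes 1/14 ÷ 4/35 = 5/8 days.
Total = 13 + 5/8 = 109/8 days.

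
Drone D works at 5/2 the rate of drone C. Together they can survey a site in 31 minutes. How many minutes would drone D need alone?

217/5 minutes

Let drone C's rate be r; then drone D's rate is (5/2)r, so together (5/2 + 1)r = (7/2)r = 1/31.
Thus r = 2/217 per minute.
Drone C alone: 217/2 minutes; drone D alone: 217/5 minutes.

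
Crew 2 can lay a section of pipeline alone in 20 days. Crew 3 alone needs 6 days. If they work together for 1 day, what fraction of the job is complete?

13/60

Combined rate: 1/20 + 1/6 = (3 + 10)/60 = 13/60 per day.
In 1 day they complete 1·13/60 = 13/60 of the job.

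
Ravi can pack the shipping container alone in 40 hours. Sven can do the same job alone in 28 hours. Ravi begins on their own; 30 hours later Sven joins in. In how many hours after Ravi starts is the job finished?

580/17 hours

In the first 30 hours Ravi alone does 30/40 = 3/4 of the job, leaving 1/4.
Once everyone is working, combined rate: 1/40 + 1/28 = (7 + 10)/280 = 17/280 per hour.
Remaining 1/4 at 17/280 per hour takes 70/17 hours.
Total from the start = 30 + 70/17 = 580/17 hours.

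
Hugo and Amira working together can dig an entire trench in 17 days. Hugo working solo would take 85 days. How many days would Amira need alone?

85/4 days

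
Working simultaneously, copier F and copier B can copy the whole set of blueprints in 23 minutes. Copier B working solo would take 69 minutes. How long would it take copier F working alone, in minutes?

69/2 minutes

Combined rate is 1/23 per minute.
Known contribution: 1/69 per minute.
So copier F's rate is 1/23 − 1/69 = 2/69, meaning 69/2 minutes alone.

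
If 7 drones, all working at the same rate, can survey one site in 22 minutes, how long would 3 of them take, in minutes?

154/3 minutes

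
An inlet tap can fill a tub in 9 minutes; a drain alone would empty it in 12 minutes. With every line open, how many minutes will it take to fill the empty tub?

36 minutes

Net rate = 1/9 − 1/12 = (4 − 3)/36 = 1/36 per minute.
Filling time = 1 ÷ (1/36) = 36 minutes.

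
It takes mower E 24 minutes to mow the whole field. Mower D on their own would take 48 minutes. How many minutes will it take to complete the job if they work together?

With two workers the combined time is the product over the sum: 24·48/(24+48) = 1152/72 = 16 minutes.

16 minutes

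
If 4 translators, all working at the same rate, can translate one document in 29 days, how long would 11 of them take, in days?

116/11 days

Total work is 4·29 = 116 translator-days.
With 11 translators: 116/11 days.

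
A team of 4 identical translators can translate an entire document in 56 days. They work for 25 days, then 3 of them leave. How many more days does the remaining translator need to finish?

124 days

One translator does 1/224 of the job per day.
After 25 days with 4 translators, 25/56 is done (31/56 left).
With 1 translator the rate is 1/224, so the rest takes 31/56 ÷ 1/224 = 124 days.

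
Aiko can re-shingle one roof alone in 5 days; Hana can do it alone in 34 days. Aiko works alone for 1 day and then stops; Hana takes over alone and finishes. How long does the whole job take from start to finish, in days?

141/5 days

In 1 day Aiko does 1/5 of the job, leaving 4/5.
Hana works at 1/34 per day, so finishing takes 4/5 ÷ 1/34 = 136/5 days.
Total time = 1 + 136/5 = 141/5 days.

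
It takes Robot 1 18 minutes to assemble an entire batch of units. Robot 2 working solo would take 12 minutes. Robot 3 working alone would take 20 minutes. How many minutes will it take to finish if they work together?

90/17 minutes

Combined rate: 1/18 + 1/12 + 1/20 = (10 + 15 + 9)/180 = 34/180 = 17/90 per minute.
Time = 1 ÷ (17/90) = 90/17 minutes.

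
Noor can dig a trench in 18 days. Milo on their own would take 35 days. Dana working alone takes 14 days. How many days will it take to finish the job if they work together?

Combined rate: 1/18 + 1/35 + 1/14 = (35 + 18 + 45)/630 = 98/630 = 7/45 per day.
Time = 1 ÷ (7/45) = 45/7 days.

45/7 days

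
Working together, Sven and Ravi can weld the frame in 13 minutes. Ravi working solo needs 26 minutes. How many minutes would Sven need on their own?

Combined rate is 1/13 per minute.
Known contribution: 1/26 per minute.
So Sven's rate is 1/13 − 1/26 = 1/26, meaning 26 minutes alone.

26 minutes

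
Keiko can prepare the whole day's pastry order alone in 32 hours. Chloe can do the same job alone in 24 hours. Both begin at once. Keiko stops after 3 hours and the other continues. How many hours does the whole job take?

In the first 3 hours the combined rate is 7/96, so 7/32 of the job is done, leaving 25/32.
After Keiko leaves the rate is 1/24 per hour; the remaining 25/32 takes 75/4 hours.
Total = 3 + 75/4 = 87/4 hours.

87/4 hours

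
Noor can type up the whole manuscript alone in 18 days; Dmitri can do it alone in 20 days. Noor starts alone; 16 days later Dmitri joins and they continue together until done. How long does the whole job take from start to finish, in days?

In 16 days Noor does 16/18 = 8/9 of the job, leaving 1/9.
Noor and Dmitri together work at 19/180 per day, so finishing takes 1/9 ÷ 19/180 = 20/19 days.
Total time = 16 + 20/19 = 324/19 days.

324/19 days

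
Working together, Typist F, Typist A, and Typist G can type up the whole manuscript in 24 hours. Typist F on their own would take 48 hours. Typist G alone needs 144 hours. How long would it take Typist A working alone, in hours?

Combined rate is 1/24 per hour.
Known contribution: 1/48 + 1/144 = (3 + 1)/144 = 4/144 = 1/36 per hour.
So Typist A's rate is 1/24 − 1/36 = 1/72, meaning 72 hours alone.

72 hours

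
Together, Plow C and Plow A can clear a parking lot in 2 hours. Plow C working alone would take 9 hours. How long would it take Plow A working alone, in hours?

18/7 hours

Combined rate is 1/2 per hour.
Known contribution: 1/9 per hour.
So Plow A's rate is 1/2 − 1/9 = 7/18, meaning 18/7 hours alone.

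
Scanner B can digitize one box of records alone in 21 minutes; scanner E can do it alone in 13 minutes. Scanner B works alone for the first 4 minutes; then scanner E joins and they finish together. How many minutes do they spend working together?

13/2 minutes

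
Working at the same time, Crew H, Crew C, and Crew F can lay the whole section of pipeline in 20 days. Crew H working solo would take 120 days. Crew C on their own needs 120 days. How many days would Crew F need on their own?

30 days

Combined rate is 1/20 per day.
Known contribution: 1/120 + 1/120 = (1 + 1)/120 = 2/120 = 1/60 per day.
So Crew F's rate is 1/20 − 1/60 = 1/30, meaning 30 days alone.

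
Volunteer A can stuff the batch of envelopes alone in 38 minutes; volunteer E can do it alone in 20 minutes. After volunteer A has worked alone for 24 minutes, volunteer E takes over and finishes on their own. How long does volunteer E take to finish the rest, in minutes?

140/19 minutes

In 24 minutes volunteer A does 24/38 = 12/19 of the job, leaving 7/19.
Volunteer E works at 1/20 per minute, so finishing takes 7/19 ÷ 1/20 = 140/19 minutes.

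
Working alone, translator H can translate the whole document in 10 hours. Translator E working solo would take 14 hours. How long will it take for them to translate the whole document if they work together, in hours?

35/6 hours

Combined rate: 1/10 + 1/14 = (7 + 5)/70 = 12/70 = 6/35 per hour.
Time = 1 ÷ (6/35) = 35/6 hours.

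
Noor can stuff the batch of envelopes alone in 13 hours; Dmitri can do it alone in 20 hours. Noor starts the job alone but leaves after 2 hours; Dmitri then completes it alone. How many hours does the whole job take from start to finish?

In 2 hours Noor does 2/13 of the job, leaving 11/13.
Dmitri works at 1/20 per hour, so finishing takes 11/13 ÷ 1/20 = 220/13 hours.
Total time = 2 + 220/13 = 246/13 hours.

246/13 hours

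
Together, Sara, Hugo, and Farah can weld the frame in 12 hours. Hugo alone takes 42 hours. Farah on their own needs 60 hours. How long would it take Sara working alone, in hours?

70/3 hours

Combined rate is 1/12 per hour.
Known contribution: 1/42 + 1/60 = (10 + 7)/420 = 17/420 per hour.
So Sara's rate is 1/12 − 17/420 = 3/70, meaning 70/3 hours alone.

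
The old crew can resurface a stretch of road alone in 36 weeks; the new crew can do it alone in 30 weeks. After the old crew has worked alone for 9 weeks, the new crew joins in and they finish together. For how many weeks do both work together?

135/11 weeks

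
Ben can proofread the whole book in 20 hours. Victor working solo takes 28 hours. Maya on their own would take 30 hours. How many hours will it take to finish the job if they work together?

Combined rate: 1/20 + 1/28 + 1/30 = (21 + 15 + 14)/420 = 50/420 = 5/42 per hour.
Time = 1 ÷ (5/42) = 42/5 hours.

42/5 hours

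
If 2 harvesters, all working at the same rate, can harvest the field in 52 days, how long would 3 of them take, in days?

104/3 days

Total work is 2·52 = 104 harvester-days.
With 3 harvesters: 104/3 days.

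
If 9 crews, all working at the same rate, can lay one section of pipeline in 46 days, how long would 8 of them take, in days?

Total work is 9·46 = 414 crew-days.
With 8 crews: 414/8 = 207/4 days.

207/4 days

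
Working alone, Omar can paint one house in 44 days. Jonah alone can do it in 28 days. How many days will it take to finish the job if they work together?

With two workers the combined time is the product over the sum: 44·28/(44+28) = 1232/72 = 154/9 days.

154/9 days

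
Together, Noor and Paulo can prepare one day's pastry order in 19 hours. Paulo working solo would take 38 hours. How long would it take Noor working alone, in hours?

Combined rate is 1/19 per hour.
Known contribution: 1/38 per hour.
So Noor's rate is 1/19 − 1/38 = 1/38, meaning 38 hours alone.

38 hours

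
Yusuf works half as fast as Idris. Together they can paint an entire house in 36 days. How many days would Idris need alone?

54 days

Let Idris's rate be r; then Yusuf's rate is (1/2)r, so together (1/2 + 1)r = (3/2)r = 1/36.
Thus r = 1/54 per day.
Idris alone: 54 days; Yusuf alone: 108 days.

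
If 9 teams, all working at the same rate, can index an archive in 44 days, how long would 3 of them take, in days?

Total work is 9·44 = 396 team-days.
With 3 teams: 396/3 = 132 days.

132 days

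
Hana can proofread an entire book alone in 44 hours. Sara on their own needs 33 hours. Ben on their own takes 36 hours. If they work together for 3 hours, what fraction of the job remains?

Combined rate: 1/44 + 1/33 + 1/36 = (9 + 12 + 11)/396 = 32/396 = 8/99 per hour.
In 3 hours they complete 3·8/99 = 8/33 of the job.
So 25/33 remains.

25/33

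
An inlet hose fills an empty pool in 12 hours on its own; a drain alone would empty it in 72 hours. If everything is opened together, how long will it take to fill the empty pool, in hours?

72/5 hours

Net rate = 1/12 − 1/72 = (6 − 1)/72 = 5/72 per hour.
Filling time = 1 ÷ (5/72) = 72/5 hours.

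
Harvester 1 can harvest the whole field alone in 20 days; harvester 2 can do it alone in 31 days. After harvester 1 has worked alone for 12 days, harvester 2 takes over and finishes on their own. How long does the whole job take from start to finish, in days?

122/5 days

In 12 days harvester 1 does 12/20 = 3/5 of the job, leaving 2/5.
Harvester 2 works at 1/31 per day, so finishing takes 2/5 ÷ 1/31 = 62/5 days.
Total time = 12 + 62/5 = 122/5 days.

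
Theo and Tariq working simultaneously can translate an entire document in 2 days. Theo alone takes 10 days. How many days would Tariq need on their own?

Combined rate is 1/2 per day.
Known contribution: 1/10 per day.
So Tariq's rate is 1/2 − 1/10 = 2/5, meaning 5/2 days alone.

5/2 days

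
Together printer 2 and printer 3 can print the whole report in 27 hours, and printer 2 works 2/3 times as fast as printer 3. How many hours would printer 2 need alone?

135/2 hours

Let printer 3's rate be r; then printer 2's rate is (2/3)r, so together (2/3 + 1)r = (5/3)r = 1/27.
Thus r = 1/45 per hour.
Printer 3 alone: 45 hours; printer 2 alone: 135/2 hours.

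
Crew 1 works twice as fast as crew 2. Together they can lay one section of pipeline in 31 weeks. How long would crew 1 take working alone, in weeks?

Let crew 2's rate be r; then crew 1's rate is 2r, so together (2 + 1)r = 3r = 1/31.
Thus r = 1/93 per week.
Crew 2 alone: 93 weeks; crew 1 alone: 93/2 weeks.

93/2 weeks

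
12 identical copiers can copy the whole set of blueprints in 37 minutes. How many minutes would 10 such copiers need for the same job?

Total work is 12·37 = 444 copier-minutes.
With 10 copiers: 444/10 = 222/5 minutes.

222/5 minutes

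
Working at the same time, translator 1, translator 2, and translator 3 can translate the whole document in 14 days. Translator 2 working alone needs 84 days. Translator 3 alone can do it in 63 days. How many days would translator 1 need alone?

Combined rate is 1/14 per day.
Known contribution: 1/84 + 1/63 = (3 + 4)/252 = 7/252 = 1/36 per day.
So translator 1's rate is 1/14 − 1/36 = 11/252, meaning 252/11 days alone.

252/11 days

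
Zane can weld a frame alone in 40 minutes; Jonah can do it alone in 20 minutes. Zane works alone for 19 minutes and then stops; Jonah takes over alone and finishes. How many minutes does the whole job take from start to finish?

59/2 minutes

In 19 minutes Zane does 19/40 of the job, leaving 21/40.
Jonah works at 1/20 per minute, so finishing takes 21/40 ÷ 1/20 = 21/2 minutes.
Total time = 19 + 21/2 = 59/2 minutes.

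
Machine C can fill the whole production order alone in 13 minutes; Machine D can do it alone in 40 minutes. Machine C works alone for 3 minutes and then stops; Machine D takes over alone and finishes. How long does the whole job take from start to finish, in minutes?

In 3 minutes Machine C does 3/13 of the job, leaving 10/13.
Machine D works at 1/40 per minute, so finishing takes 10/13 ÷ 1/40 = 400/13 minutes.
Total time = 3 + 400/13 = 439/13 minutes.

439/13 minutes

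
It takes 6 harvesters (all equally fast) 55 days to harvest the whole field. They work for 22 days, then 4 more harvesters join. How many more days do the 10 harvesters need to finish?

99/5 days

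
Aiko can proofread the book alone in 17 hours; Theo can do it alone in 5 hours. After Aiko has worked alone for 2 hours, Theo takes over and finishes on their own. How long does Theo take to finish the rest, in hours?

In 2 hours Aiko does 2/17 of the job, leaving 15/17.
Theo works at 1/5 per hour, so finishing takes 15/17 ÷ 1/5 = 75/17 hours.

75/17 hours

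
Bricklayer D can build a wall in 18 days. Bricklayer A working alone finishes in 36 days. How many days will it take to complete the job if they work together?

12 days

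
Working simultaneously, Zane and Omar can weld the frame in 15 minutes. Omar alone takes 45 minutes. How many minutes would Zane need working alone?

Combined rate is 1/15 per minute.
Known contribution: 1/45 per minute.
So Zane's rate is 1/15 − 1/45 = 2/45, meaning 45/2 minutes alone.

45/2 minutes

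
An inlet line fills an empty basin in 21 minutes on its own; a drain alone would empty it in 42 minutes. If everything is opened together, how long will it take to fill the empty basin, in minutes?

42 minutes

Net rate = 1/21 − 1/42 = (2 − 1)/42 = 1/42 per minute.
Filling time = 1 ÷ (1/42) = 42 minutes.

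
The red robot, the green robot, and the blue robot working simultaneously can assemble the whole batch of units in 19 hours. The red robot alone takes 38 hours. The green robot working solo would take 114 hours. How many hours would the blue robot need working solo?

Combined rate is 1/19 per hour.
Known contribution: 1/38 + 1/114 = (3 + 1)/114 = 4/114 = 2/57 per hour.
So the blue robot's rate is 1/19 − 2/57 = 1/57, meaning 57 hours alone.

57 hours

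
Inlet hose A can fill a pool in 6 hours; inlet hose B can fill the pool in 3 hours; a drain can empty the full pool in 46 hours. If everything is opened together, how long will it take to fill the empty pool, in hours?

23/11 hours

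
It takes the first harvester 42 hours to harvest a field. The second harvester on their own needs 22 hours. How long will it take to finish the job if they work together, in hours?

Combined rate: 1/42 + 1/22 = (11 + 21)/462 = 32/462 = 16/231 per hour.
Time = 1 ÷ (16/231) = 231/16 hours.

231/16 hours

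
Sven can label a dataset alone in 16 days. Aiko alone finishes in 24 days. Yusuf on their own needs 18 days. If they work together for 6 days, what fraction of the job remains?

Combined rate: 1/16 + 1/24 + 1/18 = (9 + 6 + 8)/144 = 23/144 per day.
In 6 days they complete 6·23/144 = 23/24 of the job.
So 1/24 remains.

1/24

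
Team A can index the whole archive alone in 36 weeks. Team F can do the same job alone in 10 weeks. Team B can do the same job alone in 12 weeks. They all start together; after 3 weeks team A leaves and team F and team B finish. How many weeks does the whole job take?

5 weeks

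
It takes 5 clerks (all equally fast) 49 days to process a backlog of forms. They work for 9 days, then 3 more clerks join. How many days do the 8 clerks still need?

25 days

One clerk does 1/245 of the job per day.
After 9 days with 5 clerks, 9/49 is done (40/49 left).
With 8 clerks the rate is 8/245, so the rest takes 40/49 ÷ 8/245 = 25 days.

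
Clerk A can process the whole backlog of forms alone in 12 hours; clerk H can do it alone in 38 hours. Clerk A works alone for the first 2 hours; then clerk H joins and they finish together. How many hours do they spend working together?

In 2 hours clerk A does 2/12 = 1/6 of the job, leaving 5/6.
Clerk A and clerk H together work at 25/228 per hour, so finishing takes 5/6 ÷ 25/228 = 38/5 hours.

38/5 hours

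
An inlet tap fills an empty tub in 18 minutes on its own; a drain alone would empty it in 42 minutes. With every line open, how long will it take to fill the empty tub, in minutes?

Net rate = 1/18 − 1/42 = (7 − 3)/126 = 4/126 = 2/63 per minute.
Filling time = 1 ÷ (2/63) = 63/2 minutes.

63/2 minutes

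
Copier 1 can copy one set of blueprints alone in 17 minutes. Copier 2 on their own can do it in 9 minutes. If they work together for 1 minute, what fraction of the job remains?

127/153

Combined rate: 1/17 + 1/9 = (9 + 17)/153 = 26/153 per minute.
In 1 minute they complete 1·26/153 = 26/153 of the job.
So 127/153 remains.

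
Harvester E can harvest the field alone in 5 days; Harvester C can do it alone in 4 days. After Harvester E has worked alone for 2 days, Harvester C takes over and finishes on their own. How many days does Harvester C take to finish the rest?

12/5 days

In 2 days Harvester E does 2/5 of the job, leaving 3/5.
Harvester C works at 1/4 per day, so finishing takes 3/5 ÷ 1/4 = 12/5 days.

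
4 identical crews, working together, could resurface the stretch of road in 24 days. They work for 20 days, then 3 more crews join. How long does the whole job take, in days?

One crew does 1/96 of the job per day.
After 20 days with 4 crews, 5/6 is done (1/6 left).
With 7 crews the rate is 7/96, so the rest takes 1/6 ÷ 7/96 = 16/7 days.
Total = 20 + 16/7 = 156/7 days.

156/7 days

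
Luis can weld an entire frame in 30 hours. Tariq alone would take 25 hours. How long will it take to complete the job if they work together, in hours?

150/11 hours

Combined rate: 1/30 + 1/25 = (5 + 6)/150 = 11/150 per hour.
Time = 1 ÷ (11/150) = 150/11 hours.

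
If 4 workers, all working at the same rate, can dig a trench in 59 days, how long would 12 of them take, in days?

Total work is 4·59 = 236 worker-days.
With 12 workers: 236/12 = 59/3 days.

59/3 days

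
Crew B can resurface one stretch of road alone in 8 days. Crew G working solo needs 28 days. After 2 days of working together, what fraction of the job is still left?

19/28

Combined rate: 1/8 + 1/28 = (7 + 2)/56 = 9/56 per day.
In 2 days they complete 2·9/56 = 9/28 of the job.
So 19/28 remains.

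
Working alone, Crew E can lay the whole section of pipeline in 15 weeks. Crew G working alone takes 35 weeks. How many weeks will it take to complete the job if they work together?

21/2 weeks

Combined rate: 1/15 + 1/35 = (7 + 3)/105 = 10/105 = 2/21 per week.
Time = 1 ÷ (2/21) = 21/2 weeks.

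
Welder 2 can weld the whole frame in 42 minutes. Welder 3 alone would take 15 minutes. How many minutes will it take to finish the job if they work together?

Combined rate: 1/42 + 1/15 = (5 + 14)/210 = 19/210 per minute.
Time = 1 ÷ (19/210) = 210/19 minutes.

210/19 minutes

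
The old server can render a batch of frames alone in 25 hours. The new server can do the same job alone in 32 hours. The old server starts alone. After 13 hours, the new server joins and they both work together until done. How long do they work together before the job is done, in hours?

In the first 13 hours the old server alone does 13/25 of the job, leaving 12/25.
Once everyone is working, combined rate: 1/25 + 1/32 = (32 + 25)/800 = 57/800 per hour.
Remaining 12/25 at 57/800 per hour takes 128/19 hours.

128/19 hours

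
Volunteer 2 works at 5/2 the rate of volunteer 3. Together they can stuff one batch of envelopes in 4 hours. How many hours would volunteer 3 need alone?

Let volunteer 3's rate be r; then volunteer 2's rate is (5/2)r, so together (5/2 + 1)r = (7/2)r = 1/4.
Thus r = 1/14 per hour.
Volunteer 3 alone: 14 hours; volunteer 2 alone: 28/5 hours.

14 hours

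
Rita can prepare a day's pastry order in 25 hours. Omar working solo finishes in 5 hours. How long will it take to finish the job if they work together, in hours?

25/6 hours

With two workers the combined time is the product over the sum: 25·5/(25+5) = 125/30 = 25/6 hours.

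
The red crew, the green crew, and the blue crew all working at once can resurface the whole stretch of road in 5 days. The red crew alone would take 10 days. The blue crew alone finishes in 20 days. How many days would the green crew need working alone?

Combined rate is 1/5 per day.
Known contribution: 1/10 + 1/20 = (2 + 1)/20 = 3/20 per day.
So the green crew's rate is 1/5 − 3/20 = 1/20, meaning 20 days alone.

20 days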